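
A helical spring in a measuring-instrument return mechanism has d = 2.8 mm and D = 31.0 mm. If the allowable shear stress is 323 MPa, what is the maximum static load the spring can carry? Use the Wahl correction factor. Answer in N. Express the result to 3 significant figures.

C = D/d = 31.0/2.8 = 11.0714
K_W = (4C−1)/(4C−4) + 0.615/C = 43.286/40.286 + 0.0555 = 1.1300
τ_max = K·8FD/(πd³) → F_max = τ_allow·πd³/(8DK)
F_max = 323·π·2.8³/(8·31.0·1.1300) = 22275/280.24 = 79.486 N

79.5 N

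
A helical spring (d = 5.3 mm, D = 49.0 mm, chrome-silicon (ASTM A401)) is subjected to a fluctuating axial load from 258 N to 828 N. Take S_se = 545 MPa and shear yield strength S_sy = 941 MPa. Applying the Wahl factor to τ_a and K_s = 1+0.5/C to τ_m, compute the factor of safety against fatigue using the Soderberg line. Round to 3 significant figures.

0.983

C = D/d = 49.0/5.3 = 9.2453; K_W = (4C−1)/(4C−4)+0.615/C = 1.1575; K_s = 1+0.5/C = 1.0541
F_a = (F_max−F_min)/2 = 285 N; F_m = (F_max+F_min)/2 = 543 N
τ_a = K_W·8F_aD/(πd³) = 1.1575 × 238.87 = 276.48 MPa
τ_m = K_s·8F_mD/(πd³) = 1.0541 × 455.1 = 479.71 MPa
Soderberg: 1/n_f = τ_a/S_se + τ_m/S_sy = 276.48/545 + 479.71/941 = 0.50731 + 0.50979 = 1.0171
n_f = 1/1.0171 = 0.9832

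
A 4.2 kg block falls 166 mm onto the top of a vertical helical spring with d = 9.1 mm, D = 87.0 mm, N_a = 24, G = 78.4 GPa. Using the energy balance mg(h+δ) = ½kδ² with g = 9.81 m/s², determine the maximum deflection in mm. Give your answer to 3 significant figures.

k = Gd⁴/(8D³N_a) = (78.4×10³)(9.1⁴)/(8·87.0³·24) = 4.2523 N/mm
W = mg = 4.2 × 9.81 = 41.202 N
½kδ² − Wδ − Wh = 0 → δ = (W + √(W² + 2kWh))/k
δ = (41.202 + √(1697.6 + 58167.3))/4.2523 = (41.202 + 244.67)/4.2523 = 67.229 mm

67.2 mm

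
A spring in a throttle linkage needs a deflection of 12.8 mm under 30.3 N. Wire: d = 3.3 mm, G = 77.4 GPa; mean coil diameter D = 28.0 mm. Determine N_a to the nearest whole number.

Required rate k = F/δ = 30.3/12.8 = 2.3672 N/mm
N_a = Gd⁴/(8D³k) = (77.4×10³ × 3.3⁴)/(8 × 28.0³ × 2.3672)
    = 9.17903e+06 / 415716 = 22.08 → 22 coils

22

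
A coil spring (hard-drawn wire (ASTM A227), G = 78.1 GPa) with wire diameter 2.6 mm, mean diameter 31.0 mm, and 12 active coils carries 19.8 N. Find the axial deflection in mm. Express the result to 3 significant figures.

15.9 mm

k = Gd⁴/(8D³N_a) = (78.1×10³)(2.6⁴)/(8·31.0³·12) = 1.2479 N/mm
δ = F/k = 19.8 / 1.2479 = 15.866 mm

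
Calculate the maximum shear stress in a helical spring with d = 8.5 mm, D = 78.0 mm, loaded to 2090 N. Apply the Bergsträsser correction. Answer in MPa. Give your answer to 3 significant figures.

Spring index C = D/d = 78.0/8.5 = 9.1765
K_B = (4C+2)/(4C−3) = 38.706/33.706 = 1.1483
τ₀ = 8FD/(πd³) = 8·2090·78.0/(π·8.5³) = 1.30416e+06/1929.3 = 675.97 MPa
τ_max = K·τ₀ = 1.1483 × 675.97 = 776.24 MPa

776 MPa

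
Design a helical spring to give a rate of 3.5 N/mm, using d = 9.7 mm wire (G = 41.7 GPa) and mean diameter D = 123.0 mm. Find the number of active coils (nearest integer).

7

N_a = Gd⁴/(8D³k) = (41.7×10³ × 9.7⁴)/(8 × 123.0³ × 3.5)
    = 3.69167e+08 / 5.21043e+07 = 7.085 → 7 coils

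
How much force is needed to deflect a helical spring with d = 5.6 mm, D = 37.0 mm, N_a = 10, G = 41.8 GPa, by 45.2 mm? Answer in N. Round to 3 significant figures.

459 N

k = Gd⁴/(8D³N_a) = (41.8×10³)(5.6⁴)/(8·37.0³·10) = 10.145 N/mm
F = k·δ = 10.145 × 45.2 = 458.53 N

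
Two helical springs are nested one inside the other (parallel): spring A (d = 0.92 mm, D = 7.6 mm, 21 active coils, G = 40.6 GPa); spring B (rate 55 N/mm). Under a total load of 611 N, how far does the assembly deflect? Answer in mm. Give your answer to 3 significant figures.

k_A = Gd⁴/(8D³N_a) = (40.6×10³)(0.92⁴)/(8·7.6³·21) = 0.39439 N/mm
Parallel: k_eq = 0.39439 + 55 = 55.394 N/mm
δ = F/k_eq = 611/55.394 = 11.03 mm

11.0 mm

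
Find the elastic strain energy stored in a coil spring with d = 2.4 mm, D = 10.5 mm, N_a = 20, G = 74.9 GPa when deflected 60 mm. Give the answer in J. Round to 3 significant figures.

24.1 J

k = Gd⁴/(8D³N_a) = (74.9×10³)(2.4⁴)/(8·10.5³·20) = 13.416 N/mm
U = ½kδ² = 0.5 × 13.416 × 60² = 24150 N·mm = 24.15 J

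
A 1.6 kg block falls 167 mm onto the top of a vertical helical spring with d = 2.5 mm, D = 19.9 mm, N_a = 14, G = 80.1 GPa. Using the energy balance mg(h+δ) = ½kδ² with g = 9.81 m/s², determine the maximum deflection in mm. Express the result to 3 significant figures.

k = Gd⁴/(8D³N_a) = (80.1×10³)(2.5⁴)/(8·19.9³·14) = 3.545 N/mm
W = mg = 1.6 × 9.81 = 15.696 N
½kδ² − Wδ − Wh = 0 → δ = (W + √(W² + 2kWh))/k
δ = (15.696 + √(246.36 + 18584.5))/3.545 = (15.696 + 137.23)/3.545 = 43.137 mm

43.1 mm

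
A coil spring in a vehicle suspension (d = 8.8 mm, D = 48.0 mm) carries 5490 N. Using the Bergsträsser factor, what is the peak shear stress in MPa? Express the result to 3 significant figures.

Spring index C = D/d = 48.0/8.8 = 5.4545
K_B = (4C+2)/(4C−3) = 23.818/18.818 = 1.2657
τ₀ = 8FD/(πd³) = 8·5490·48.0/(π·8.8³) = 2.10816e+06/2140.9 = 984.7 MPa
τ_max = K·τ₀ = 1.2657 × 984.7 = 1246.3 MPa

1250 MPa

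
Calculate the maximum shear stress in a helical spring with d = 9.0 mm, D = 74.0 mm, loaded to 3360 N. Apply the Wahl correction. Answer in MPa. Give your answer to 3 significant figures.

1020 MPa

Spring index C = D/d = 74.0/9.0 = 8.2222
K_W = (4C−1)/(4C−4) + 0.615/C = 31.889/28.889 + 0.0748 = 1.1786
τ₀ = 8FD/(πd³) = 8·3360·74.0/(π·9.0³) = 1.98912e+06/2290.2 = 868.53 MPa
τ_max = K·τ₀ = 1.1786 × 868.53 = 1023.7 MPa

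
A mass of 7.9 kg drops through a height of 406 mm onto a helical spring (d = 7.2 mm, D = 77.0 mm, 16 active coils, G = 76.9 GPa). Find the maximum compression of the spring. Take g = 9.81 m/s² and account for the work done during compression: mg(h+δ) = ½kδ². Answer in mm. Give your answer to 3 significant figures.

k = Gd⁴/(8D³N_a) = (76.9×10³)(7.2⁴)/(8·77.0³·16) = 3.5365 N/mm
W = mg = 7.9 × 9.81 = 77.499 N
½kδ² − Wδ − Wh = 0 → δ = (W + √(W² + 2kWh))/k
δ = (77.499 + √(6006.1 + 222549))/3.5365 = (77.499 + 478.07)/3.5365 = 157.1 mm

157 mm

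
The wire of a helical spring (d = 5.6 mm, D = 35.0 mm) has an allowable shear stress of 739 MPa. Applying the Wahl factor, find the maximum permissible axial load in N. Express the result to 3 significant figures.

1170 N

C = D/d = 35.0/5.6 = 6.2500
K_W = (4C−1)/(4C−4) + 0.615/C = 24.000/21.000 + 0.0984 = 1.2413
τ_max = K·8FD/(πd³) → F_max = τ_allow·πd³/(8DK)
F_max = 739·π·5.6³/(8·35.0·1.2413) = 4.0772e+05/347.55 = 1173.1 N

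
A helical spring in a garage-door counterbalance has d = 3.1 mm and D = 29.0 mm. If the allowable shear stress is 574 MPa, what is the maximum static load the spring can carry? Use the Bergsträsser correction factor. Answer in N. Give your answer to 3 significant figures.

C = D/d = 29.0/3.1 = 9.3548
K_B = (4C+2)/(4C−3) = 39.419/34.419 = 1.1453
τ_max = K·8FD/(πd³) → F_max = τ_allow·πd³/(8DK)
F_max = 574·π·3.1³/(8·29.0·1.1453) = 53721/265.7 = 202.19 N

202 N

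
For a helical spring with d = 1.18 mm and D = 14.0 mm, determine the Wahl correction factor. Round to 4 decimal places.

1.1209

C = D/d = 14.0/1.18 = 11.8644
K_W = (4C−1)/(4C−4) + 0.615/C = 46.458/43.458 + 0.0518 = 1.1209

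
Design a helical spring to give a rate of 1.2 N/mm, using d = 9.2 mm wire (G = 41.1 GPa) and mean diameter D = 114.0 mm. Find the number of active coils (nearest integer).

21

N_a = Gd⁴/(8D³k) = (41.1×10³ × 9.2⁴)/(8 × 114.0³ × 1.2)
    = 2.94438e+08 / 1.42228e+07 = 20.7 → 21 coils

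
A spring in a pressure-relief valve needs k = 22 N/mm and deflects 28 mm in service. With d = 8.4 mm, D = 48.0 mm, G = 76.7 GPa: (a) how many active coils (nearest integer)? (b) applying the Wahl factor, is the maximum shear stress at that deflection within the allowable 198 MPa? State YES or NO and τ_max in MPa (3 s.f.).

(a) 20 coils; (b) YES, τ_max = 158 MPa

N_a = Gd⁴/(8D³k) = (76.7×10³)(8.4⁴)/(8·48.0³·22) = 19.62 → N_a = 20
Actual rate k = Gd⁴/(8D³·20) = 21.581 N/mm
Working load F = kδ = 21.581·28 = 604.26 N
C = 48.0/8.4 = 5.7143; K_W = (4C−1)/(4C−4)+0.615/C = 1.2667
τ_max = K_W·8FD/(πd³) = 1.2667·124.62 = 157.85 MPa
τ_max ≤ 198 MPa → acceptable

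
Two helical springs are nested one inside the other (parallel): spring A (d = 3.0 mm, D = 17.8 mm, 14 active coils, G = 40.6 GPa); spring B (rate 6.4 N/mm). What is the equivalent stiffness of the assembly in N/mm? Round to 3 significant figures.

k_A = Gd⁴/(8D³N_a) = (40.6×10³)(3.0⁴)/(8·17.8³·14) = 5.2063 N/mm
Parallel: k_eq = 5.2063 + 6.4 = 11.606 N/mm

11.6 N/mm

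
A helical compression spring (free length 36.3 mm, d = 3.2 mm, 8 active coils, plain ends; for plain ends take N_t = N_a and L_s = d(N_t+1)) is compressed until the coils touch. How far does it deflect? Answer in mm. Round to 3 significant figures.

N_t = 8; L_s = 3.2·9 = 28.8 mm
δ_solid = L₀ − L_s = 36.3 − 28.8 = 7.5 mm

7.50 mm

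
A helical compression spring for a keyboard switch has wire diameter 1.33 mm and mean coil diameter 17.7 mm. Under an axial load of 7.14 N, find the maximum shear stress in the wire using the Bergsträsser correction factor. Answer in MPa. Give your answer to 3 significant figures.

150 MPa

Spring index C = D/d = 17.7/1.33 = 13.3083
K_B = (4C+2)/(4C−3) = 55.233/50.233 = 1.0995
τ₀ = 8FD/(πd³) = 8·7.14·17.7/(π·1.33³) = 1011.02/7.391 = 136.79 MPa
τ_max = K·τ₀ = 1.0995 × 136.79 = 150.41 MPa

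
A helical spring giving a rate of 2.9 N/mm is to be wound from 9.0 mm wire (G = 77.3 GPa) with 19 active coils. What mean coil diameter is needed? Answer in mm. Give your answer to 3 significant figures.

D = (Gd⁴/(8N_a·k))^(1/3) = (77.3×10³·9.0⁴/(8·19·2.9))^(1/3)
  = (1.15056e+06)^(1/3) = 104.7859 mm

105 mm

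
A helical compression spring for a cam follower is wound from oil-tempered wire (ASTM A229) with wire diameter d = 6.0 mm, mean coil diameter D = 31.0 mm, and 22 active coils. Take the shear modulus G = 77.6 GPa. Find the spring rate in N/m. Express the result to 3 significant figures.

19200 N/m

k = Gd⁴/(8D³N_a) = (77.6×10³ × 6.0⁴) / (8 × 31.0³ × 22)
  = 1.0057e+08 / 5.24322e+06 = 19.181 N/mm = 19181 N/m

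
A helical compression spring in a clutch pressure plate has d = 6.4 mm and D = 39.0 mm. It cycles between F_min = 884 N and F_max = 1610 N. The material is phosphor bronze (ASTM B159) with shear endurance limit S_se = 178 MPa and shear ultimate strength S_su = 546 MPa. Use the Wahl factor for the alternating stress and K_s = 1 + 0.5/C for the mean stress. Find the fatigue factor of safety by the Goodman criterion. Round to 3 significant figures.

C = D/d = 39.0/6.4 = 6.0938; K_W = (4C−1)/(4C−4)+0.615/C = 1.2482; K_s = 1+0.5/C = 1.0821
F_a = (F_max−F_min)/2 = 363 N; F_m = (F_max+F_min)/2 = 1247 N
τ_a = K_W·8F_aD/(πd³) = 1.2482 × 137.52 = 171.65 MPa
τ_m = K_s·8F_mD/(πd³) = 1.0821 × 472.42 = 511.19 MPa
Goodman: 1/n_f = τ_a/S_se + τ_m/S_su = 171.65/178 + 511.19/546 = 0.96432 + 0.93624 = 1.9006
n_f = 1/1.9006 = 0.5262

0.526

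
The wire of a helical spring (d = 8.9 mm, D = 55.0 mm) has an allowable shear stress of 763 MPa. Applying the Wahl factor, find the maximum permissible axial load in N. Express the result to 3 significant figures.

3090 N

C = D/d = 55.0/8.9 = 6.1798
K_W = (4C−1)/(4C−4) + 0.615/C = 23.719/20.719 + 0.0995 = 1.2443
τ_max = K·8FD/(πd³) → F_max = τ_allow·πd³/(8DK)
F_max = 763·π·8.9³/(8·55.0·1.2443) = 1.6898e+06/547.5 = 3086.5 N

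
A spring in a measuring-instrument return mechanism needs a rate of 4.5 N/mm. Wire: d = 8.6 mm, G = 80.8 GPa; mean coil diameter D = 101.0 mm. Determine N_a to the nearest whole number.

12

N_a = Gd⁴/(8D³k) = (80.8×10³ × 8.6⁴)/(8 × 101.0³ × 4.5)
    = 4.41983e+08 / 3.70908e+07 = 11.92 → 12 coils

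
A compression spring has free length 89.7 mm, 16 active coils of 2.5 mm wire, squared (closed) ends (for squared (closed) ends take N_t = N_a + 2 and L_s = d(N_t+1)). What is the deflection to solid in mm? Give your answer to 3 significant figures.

42.2 mm

N_t = 18; L_s = 2.5·19 = 47.5 mm
δ_solid = L₀ − L_s = 89.7 − 47.5 = 42.2 mm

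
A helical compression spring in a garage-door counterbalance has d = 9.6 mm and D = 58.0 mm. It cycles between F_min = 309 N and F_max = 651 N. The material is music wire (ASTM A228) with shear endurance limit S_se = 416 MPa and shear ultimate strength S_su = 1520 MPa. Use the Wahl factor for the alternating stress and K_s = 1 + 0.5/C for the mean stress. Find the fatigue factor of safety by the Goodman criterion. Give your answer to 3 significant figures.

C = D/d = 58.0/9.6 = 6.0417; K_W = (4C−1)/(4C−4)+0.615/C = 1.2506; K_s = 1+0.5/C = 1.0828
F_a = (F_max−F_min)/2 = 171 N; F_m = (F_max+F_min)/2 = 480 N
τ_a = K_W·8F_aD/(πd³) = 1.2506 × 28.546 = 35.699 MPa
τ_m = K_s·8F_mD/(πd³) = 1.0828 × 80.13 = 86.762 MPa
Goodman: 1/n_f = τ_a/S_se + τ_m/S_su = 35.699/416 + 86.762/1520 = 0.08581 + 0.05708 = 0.14289
n_f = 1/0.14289 = 6.998

7.00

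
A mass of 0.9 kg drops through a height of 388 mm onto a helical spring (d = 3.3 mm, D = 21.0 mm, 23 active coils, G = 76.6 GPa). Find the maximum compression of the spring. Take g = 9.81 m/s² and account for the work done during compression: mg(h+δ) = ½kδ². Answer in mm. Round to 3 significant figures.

37.5 mm

k = Gd⁴/(8D³N_a) = (76.6×10³)(3.3⁴)/(8·21.0³·23) = 5.331 N/mm
W = mg = 0.9 × 9.81 = 8.829 N
½kδ² − Wδ − Wh = 0 → δ = (W + √(W² + 2kWh))/k
δ = (8.829 + √(77.951 + 36524.3))/5.331 = (8.829 + 191.32)/5.331 = 37.544 mm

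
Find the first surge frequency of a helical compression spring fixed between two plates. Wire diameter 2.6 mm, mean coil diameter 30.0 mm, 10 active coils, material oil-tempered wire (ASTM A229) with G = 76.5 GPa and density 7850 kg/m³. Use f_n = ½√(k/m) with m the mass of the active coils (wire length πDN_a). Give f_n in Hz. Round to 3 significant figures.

101 Hz

k = Gd⁴/(8D³N_a) = (76.5×10³)(2.6⁴)/(8·30.0³·10) = 1.6185 N/mm = 1618.5 N/m
Wire length L = πDN_a = π·30.0·10 = 942.48 mm
m = ρ·(πd²/4)·L = 7850 × 5.3093×10⁻⁶ m² × 0.94248 m = 0.039281 kg
f_n = ½√(k/m) = 0.5·√(1618.5/0.039281) = 0.5·√(41203) = 101.49 Hz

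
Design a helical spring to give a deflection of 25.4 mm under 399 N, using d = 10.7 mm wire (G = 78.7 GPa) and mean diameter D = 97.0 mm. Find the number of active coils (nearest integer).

9

Required rate k = F/δ = 399/25.4 = 15.709 N/mm
N_a = Gd⁴/(8D³k) = (78.7×10³ × 10.7⁴)/(8 × 97.0³ × 15.709)
    = 1.0316e+09 / 1.14695e+08 = 8.994 → 9 coils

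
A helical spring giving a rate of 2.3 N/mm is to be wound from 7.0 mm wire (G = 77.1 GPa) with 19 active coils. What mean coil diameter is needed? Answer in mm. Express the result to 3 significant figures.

D = (Gd⁴/(8N_a·k))^(1/3) = (77.1×10³·7.0⁴/(8·19·2.3))^(1/3)
  = (529511)^(1/3) = 80.9018 mm

80.9 mm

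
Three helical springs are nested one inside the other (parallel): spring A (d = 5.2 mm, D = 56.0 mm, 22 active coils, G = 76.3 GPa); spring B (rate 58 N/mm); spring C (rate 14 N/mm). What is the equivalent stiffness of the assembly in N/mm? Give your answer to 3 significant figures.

k_A = Gd⁴/(8D³N_a) = (76.3×10³)(5.2⁴)/(8·56.0³·22) = 1.8049 N/mm
Parallel: k_eq = 1.8049 + 58 + 14 = 73.805 N/mm

73.8 N/mm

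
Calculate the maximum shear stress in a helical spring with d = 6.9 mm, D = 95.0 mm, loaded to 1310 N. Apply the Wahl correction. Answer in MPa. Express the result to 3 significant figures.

Spring index C = D/d = 95.0/6.9 = 13.7681
K_W = (4C−1)/(4C−4) + 0.615/C = 54.072/51.072 + 0.0447 = 1.1034
τ₀ = 8FD/(πd³) = 8·1310·95.0/(π·6.9³) = 995600/1032 = 964.69 MPa
τ_max = K·τ₀ = 1.1034 × 964.69 = 1064.4 MPa

1060 MPa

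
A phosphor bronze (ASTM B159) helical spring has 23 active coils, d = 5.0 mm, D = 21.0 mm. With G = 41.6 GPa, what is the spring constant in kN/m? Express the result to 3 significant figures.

k = Gd⁴/(8D³N_a) = (41.6×10³ × 5.0⁴) / (8 × 21.0³ × 23)
  = 2.6e+07 / 1.70402e+06 = 15.258 N/mm

15.3 kN/m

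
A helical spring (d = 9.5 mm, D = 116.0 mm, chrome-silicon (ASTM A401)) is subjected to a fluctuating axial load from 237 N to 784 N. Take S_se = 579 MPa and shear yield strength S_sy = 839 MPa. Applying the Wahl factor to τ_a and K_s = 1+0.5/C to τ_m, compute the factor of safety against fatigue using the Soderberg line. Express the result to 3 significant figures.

2.50

C = D/d = 116.0/9.5 = 12.2105; K_W = (4C−1)/(4C−4)+0.615/C = 1.1173; K_s = 1+0.5/C = 1.0409
F_a = (F_max−F_min)/2 = 273.5 N; F_m = (F_max+F_min)/2 = 510.5 N
τ_a = K_W·8F_aD/(πd³) = 1.1173 × 94.229 = 105.28 MPa
τ_m = K_s·8F_mD/(πd³) = 1.0409 × 175.88 = 183.08 MPa
Soderberg: 1/n_f = τ_a/S_se + τ_m/S_sy = 105.28/579 + 183.08/839 = 0.18183 + 0.21822 = 0.40005
n_f = 1/0.40005 = 2.5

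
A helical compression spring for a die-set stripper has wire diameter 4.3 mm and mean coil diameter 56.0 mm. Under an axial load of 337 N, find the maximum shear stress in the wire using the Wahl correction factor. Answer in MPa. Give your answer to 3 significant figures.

Spring index C = D/d = 56.0/4.3 = 13.0233
K_W = (4C−1)/(4C−4) + 0.615/C = 51.093/48.093 + 0.0472 = 1.1096
τ₀ = 8FD/(πd³) = 8·337·56.0/(π·4.3³) = 150976/249.78 = 604.44 MPa
τ_max = K·τ₀ = 1.1096 × 604.44 = 670.69 MPa

671 MPa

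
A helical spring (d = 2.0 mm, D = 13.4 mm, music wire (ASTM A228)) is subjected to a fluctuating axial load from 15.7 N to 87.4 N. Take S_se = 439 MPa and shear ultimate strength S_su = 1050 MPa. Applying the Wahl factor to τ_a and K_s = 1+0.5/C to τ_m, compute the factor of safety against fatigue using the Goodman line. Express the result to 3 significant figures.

C = D/d = 13.4/2.0 = 6.7000; K_W = (4C−1)/(4C−4)+0.615/C = 1.2234; K_s = 1+0.5/C = 1.0746
F_a = (F_max−F_min)/2 = 35.85 N; F_m = (F_max+F_min)/2 = 51.55 N
τ_a = K_W·8F_aD/(πd³) = 1.2234 × 152.91 = 187.07 MPa
τ_m = K_s·8F_mD/(πd³) = 1.0746 × 219.88 = 236.29 MPa
Goodman: 1/n_f = τ_a/S_se + τ_m/S_su = 187.07/439 + 236.29/1050 = 0.42613 + 0.22504 = 0.65116
n_f = 1/0.65116 = 1.536

1.54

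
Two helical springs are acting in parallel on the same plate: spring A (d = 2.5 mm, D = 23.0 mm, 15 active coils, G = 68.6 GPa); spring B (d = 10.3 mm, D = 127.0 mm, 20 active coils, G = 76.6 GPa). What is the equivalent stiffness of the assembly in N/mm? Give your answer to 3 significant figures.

4.47 N/mm

k_A = Gd⁴/(8D³N_a) = (68.6×10³)(2.5⁴)/(8·23.0³·15) = 1.8354 N/mm
k_B = Gd⁴/(8D³N_a) = (76.6×10³)(10.3⁴)/(8·127.0³·20) = 2.6305 N/mm
Parallel: k_eq = 1.8354 + 2.6305 = 4.4659 N/mm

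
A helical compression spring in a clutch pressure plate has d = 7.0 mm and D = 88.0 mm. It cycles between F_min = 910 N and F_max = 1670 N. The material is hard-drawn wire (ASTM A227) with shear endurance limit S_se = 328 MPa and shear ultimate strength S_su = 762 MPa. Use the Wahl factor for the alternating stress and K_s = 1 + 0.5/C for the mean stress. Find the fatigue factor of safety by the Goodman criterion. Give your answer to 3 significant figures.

C = D/d = 88.0/7.0 = 12.5714; K_W = (4C−1)/(4C−4)+0.615/C = 1.1137; K_s = 1+0.5/C = 1.0398
F_a = (F_max−F_min)/2 = 380 N; F_m = (F_max+F_min)/2 = 1290 N
τ_a = K_W·8F_aD/(πd³) = 1.1137 × 248.26 = 276.5 MPa
τ_m = K_s·8F_mD/(πd³) = 1.0398 × 842.79 = 876.31 MPa
Goodman: 1/n_f = τ_a/S_se + τ_m/S_su = 276.5/328 + 876.31/762 = 0.84299 + 1.15001 = 1.993
n_f = 1/1.993 = 0.5018

0.502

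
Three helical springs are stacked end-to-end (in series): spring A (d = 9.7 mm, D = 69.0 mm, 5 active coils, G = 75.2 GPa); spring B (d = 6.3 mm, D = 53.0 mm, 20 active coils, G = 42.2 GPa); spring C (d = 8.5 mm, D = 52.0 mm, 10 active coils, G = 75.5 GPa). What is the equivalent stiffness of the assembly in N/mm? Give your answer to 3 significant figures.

2.46 N/mm

k_A = Gd⁴/(8D³N_a) = (75.2×10³)(9.7⁴)/(8·69.0³·5) = 50.664 N/mm
k_B = Gd⁴/(8D³N_a) = (42.2×10³)(6.3⁴)/(8·53.0³·20) = 2.7908 N/mm
k_C = Gd⁴/(8D³N_a) = (75.5×10³)(8.5⁴)/(8·52.0³·10) = 35.037 N/mm
Series: 1/k_eq = 1/50.664 + 1/2.7908 + 1/35.037 = 0.4066; k_eq = 2.4594 N/mm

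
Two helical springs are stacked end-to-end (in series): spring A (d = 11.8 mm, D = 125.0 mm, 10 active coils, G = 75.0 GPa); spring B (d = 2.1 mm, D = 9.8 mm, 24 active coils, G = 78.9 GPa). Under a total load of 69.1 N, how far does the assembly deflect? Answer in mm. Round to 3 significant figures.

k_A = Gd⁴/(8D³N_a) = (75.0×10³)(11.8⁴)/(8·125.0³·10) = 9.3061 N/mm
k_B = Gd⁴/(8D³N_a) = (78.9×10³)(2.1⁴)/(8·9.8³·24) = 8.4913 N/mm
Series: 1/k_eq = 1/9.3061 + 1/8.4913 = 0.22522; k_eq = 4.44 N/mm
δ = F/k_eq = 69.1/4.44 = 15.563 mm

15.6 mm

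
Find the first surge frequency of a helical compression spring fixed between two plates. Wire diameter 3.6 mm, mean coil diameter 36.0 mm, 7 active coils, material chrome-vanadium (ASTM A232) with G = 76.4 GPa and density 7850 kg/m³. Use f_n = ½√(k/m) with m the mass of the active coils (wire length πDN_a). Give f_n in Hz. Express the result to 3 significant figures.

k = Gd⁴/(8D³N_a) = (76.4×10³)(3.6⁴)/(8·36.0³·7) = 4.9114 N/mm = 4911.4 N/m
Wire length L = πDN_a = π·36.0·7 = 791.68 mm
m = ρ·(πd²/4)·L = 7850 × 10.179×10⁻⁶ m² × 0.79168 m = 0.063258 kg
f_n = ½√(k/m) = 0.5·√(4911.4/0.063258) = 0.5·√(77641) = 139.32 Hz

139 Hz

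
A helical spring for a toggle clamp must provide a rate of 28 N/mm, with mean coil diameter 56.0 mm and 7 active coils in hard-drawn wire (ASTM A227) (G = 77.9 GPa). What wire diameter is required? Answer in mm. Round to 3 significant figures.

d = (8D³N_a·k / G)^(1/4) = (8·56.0³·7·28 / (77.9×10³))^0.25
  = (3534.9)^0.25 = 7.7107 mm

7.71 mm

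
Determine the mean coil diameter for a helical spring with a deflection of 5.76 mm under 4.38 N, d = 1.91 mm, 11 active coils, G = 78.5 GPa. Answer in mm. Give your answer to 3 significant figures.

Required rate k = F/δ = 4.38/5.76 = 0.76042 N/mm
D = (Gd⁴/(8N_a·k))^(1/3) = (78.5×10³·1.91⁴/(8·11·0.76042))^(1/3)
  = (15612.4)^(1/3) = 24.9933 mm

25.0 mm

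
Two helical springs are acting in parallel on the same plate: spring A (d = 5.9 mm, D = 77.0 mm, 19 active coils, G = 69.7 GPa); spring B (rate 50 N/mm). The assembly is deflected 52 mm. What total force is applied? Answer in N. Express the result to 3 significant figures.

2660 N

k_A = Gd⁴/(8D³N_a) = (69.7×10³)(5.9⁴)/(8·77.0³·19) = 1.2171 N/mm
Parallel: k_eq = 1.2171 + 50 = 51.217 N/mm
F = k_eq·δ = 51.217·52 = 2663.3 N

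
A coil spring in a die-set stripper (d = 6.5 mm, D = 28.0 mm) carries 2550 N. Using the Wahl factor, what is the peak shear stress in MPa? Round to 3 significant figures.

907 MPa

Spring index C = D/d = 28.0/6.5 = 4.3077
K_W = (4C−1)/(4C−4) + 0.615/C = 16.231/13.231 + 0.1428 = 1.3695
τ₀ = 8FD/(πd³) = 8·2550·28.0/(π·6.5³) = 571200/862.76 = 662.06 MPa
τ_max = K·τ₀ = 1.3695 × 662.06 = 906.7 MPa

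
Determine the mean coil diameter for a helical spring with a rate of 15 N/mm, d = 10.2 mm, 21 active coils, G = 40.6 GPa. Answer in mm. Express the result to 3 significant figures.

D = (Gd⁴/(8N_a·k))^(1/3) = (40.6×10³·10.2⁴/(8·21·15))^(1/3)
  = (174392)^(1/3) = 55.8696 mm

55.9 mm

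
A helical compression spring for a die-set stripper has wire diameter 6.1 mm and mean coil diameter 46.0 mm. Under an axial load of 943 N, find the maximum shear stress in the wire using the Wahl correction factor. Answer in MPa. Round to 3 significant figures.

Spring index C = D/d = 46.0/6.1 = 7.5410
K_W = (4C−1)/(4C−4) + 0.615/C = 29.164/26.164 + 0.0816 = 1.1962
τ₀ = 8FD/(πd³) = 8·943·46.0/(π·6.1³) = 347024/713.08 = 486.65 MPa
τ_max = K·τ₀ = 1.1962 × 486.65 = 582.14 MPa

582 MPa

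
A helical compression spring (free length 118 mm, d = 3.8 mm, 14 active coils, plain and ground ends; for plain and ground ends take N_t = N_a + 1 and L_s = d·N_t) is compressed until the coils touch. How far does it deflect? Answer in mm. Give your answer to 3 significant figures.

N_t = 15; L_s = 3.8·15 = 57 mm
δ_solid = L₀ − L_s = 118 − 57 = 61 mm

61.0 mm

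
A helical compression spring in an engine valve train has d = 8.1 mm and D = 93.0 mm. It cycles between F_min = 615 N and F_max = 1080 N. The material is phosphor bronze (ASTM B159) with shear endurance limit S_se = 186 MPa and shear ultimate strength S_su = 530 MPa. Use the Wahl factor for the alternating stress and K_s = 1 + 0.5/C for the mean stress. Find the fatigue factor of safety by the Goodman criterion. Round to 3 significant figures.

0.730

C = D/d = 93.0/8.1 = 11.4815; K_W = (4C−1)/(4C−4)+0.615/C = 1.1251; K_s = 1+0.5/C = 1.0435
F_a = (F_max−F_min)/2 = 232.5 N; F_m = (F_max+F_min)/2 = 847.5 N
τ_a = K_W·8F_aD/(πd³) = 1.1251 × 103.61 = 116.57 MPa
τ_m = K_s·8F_mD/(πd³) = 1.0435 × 377.67 = 394.11 MPa
Goodman: 1/n_f = τ_a/S_se + τ_m/S_su = 116.57/186 + 394.11/530 = 0.62672 + 0.74361 = 1.3703
n_f = 1/1.3703 = 0.7297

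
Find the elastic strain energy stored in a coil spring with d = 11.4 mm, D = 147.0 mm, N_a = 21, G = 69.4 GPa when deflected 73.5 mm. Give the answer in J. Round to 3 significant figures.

k = Gd⁴/(8D³N_a) = (69.4×10³)(11.4⁴)/(8·147.0³·21) = 2.1964 N/mm
U = ½kδ² = 0.5 × 2.1964 × 73.5² = 5932.8 N·mm = 5.9328 J

5.93 J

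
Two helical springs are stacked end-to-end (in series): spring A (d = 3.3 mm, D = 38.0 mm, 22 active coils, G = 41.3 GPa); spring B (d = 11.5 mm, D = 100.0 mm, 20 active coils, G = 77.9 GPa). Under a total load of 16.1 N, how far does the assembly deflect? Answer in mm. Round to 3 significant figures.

k_A = Gd⁴/(8D³N_a) = (41.3×10³)(3.3⁴)/(8·38.0³·22) = 0.50716 N/mm
k_B = Gd⁴/(8D³N_a) = (77.9×10³)(11.5⁴)/(8·100.0³·20) = 8.5155 N/mm
Series: 1/k_eq = 1/0.50716 + 1/8.5155 = 2.0892; k_eq = 0.47865 N/mm
δ = F/k_eq = 16.1/0.47865 = 33.636 mm

33.6 mm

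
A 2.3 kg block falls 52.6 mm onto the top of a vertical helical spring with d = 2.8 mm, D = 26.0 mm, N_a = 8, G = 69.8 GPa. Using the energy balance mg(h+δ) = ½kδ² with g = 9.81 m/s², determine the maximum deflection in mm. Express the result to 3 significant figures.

k = Gd⁴/(8D³N_a) = (69.8×10³)(2.8⁴)/(8·26.0³·8) = 3.8141 N/mm
W = mg = 2.3 × 9.81 = 22.563 N
½kδ² − Wδ − Wh = 0 → δ = (W + √(W² + 2kWh))/k
δ = (22.563 + √(509.09 + 9053.16))/3.8141 = (22.563 + 97.787)/3.8141 = 31.554 mm

31.6 mm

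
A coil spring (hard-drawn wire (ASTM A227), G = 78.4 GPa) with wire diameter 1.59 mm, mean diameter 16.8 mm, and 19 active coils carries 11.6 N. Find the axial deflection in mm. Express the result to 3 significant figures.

16.7 mm

k = Gd⁴/(8D³N_a) = (78.4×10³)(1.59⁴)/(8·16.8³·19) = 0.69524 N/mm
δ = F/k = 11.6 / 0.69524 = 16.685 mm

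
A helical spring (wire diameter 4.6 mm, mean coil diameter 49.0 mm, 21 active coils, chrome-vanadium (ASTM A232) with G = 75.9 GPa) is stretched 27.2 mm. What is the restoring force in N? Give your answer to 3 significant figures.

k = Gd⁴/(8D³N_a) = (75.9×10³)(4.6⁴)/(8·49.0³·21) = 1.7194 N/mm
F = k·δ = 1.7194 × 27.2 = 46.768 N

46.8 N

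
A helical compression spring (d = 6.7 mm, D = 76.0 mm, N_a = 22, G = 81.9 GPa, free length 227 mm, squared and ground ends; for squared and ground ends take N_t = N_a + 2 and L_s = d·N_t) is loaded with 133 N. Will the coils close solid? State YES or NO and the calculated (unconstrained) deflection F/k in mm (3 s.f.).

NO, δ = 62.3 mm

k = Gd⁴/(8D³N_a) = (81.9×10³)(6.7⁴)/(8·76.0³·22) = 2.1361 N/mm
N_t = 24; L_s = 6.7·24 = 160.8 mm; δ_solid = L₀ − L_s = 227 − 160.8 = 66.2 mm
δ = F/k = 133/2.1361 = 62.262 mm
δ < δ_solid → spring does not go solid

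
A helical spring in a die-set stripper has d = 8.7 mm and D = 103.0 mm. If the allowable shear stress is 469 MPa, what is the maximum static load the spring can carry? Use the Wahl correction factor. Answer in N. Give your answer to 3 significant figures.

1050 N

C = D/d = 103.0/8.7 = 11.8391
K_W = (4C−1)/(4C−4) + 0.615/C = 46.356/43.356 + 0.0519 = 1.1211
τ_max = K·8FD/(πd³) → F_max = τ_allow·πd³/(8DK)
F_max = 469·π·8.7³/(8·103.0·1.1211) = 9.7024e+05/923.82 = 1050.3 N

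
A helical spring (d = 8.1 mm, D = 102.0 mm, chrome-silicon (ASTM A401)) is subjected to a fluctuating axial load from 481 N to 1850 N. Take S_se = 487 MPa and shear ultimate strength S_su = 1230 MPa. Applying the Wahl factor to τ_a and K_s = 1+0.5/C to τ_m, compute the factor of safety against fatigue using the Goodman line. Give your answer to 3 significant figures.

C = D/d = 102.0/8.1 = 12.5926; K_W = (4C−1)/(4C−4)+0.615/C = 1.1135; K_s = 1+0.5/C = 1.0397
F_a = (F_max−F_min)/2 = 684.5 N; F_m = (F_max+F_min)/2 = 1165.5 N
τ_a = K_W·8F_aD/(πd³) = 1.1135 × 334.55 = 372.53 MPa
τ_m = K_s·8F_mD/(πd³) = 1.0397 × 569.64 = 592.25 MPa
Goodman: 1/n_f = τ_a/S_se + τ_m/S_su = 372.53/487 + 592.25/1230 = 0.76495 + 0.48151 = 1.2465
n_f = 1/1.2465 = 0.8023

0.802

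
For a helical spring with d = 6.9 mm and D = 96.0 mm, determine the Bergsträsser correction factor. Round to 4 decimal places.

C = D/d = 96.0/6.9 = 13.9130
K_B = (4C+2)/(4C−3) = 57.652/52.652 = 1.0950

1.0950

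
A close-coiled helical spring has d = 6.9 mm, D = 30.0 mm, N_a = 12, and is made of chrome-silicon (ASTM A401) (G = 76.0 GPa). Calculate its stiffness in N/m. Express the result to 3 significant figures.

66500 N/m

k = Gd⁴/(8D³N_a) = (76.0×10³ × 6.9⁴) / (8 × 30.0³ × 12)
  = 1.7227e+08 / 2.592e+06 = 66.462 N/mm = 66462 N/m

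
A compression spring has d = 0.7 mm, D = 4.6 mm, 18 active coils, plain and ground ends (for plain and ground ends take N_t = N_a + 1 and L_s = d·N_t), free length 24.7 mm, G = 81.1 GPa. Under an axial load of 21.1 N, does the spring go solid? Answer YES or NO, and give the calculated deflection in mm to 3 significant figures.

k = Gd⁴/(8D³N_a) = (81.1×10³)(0.7⁴)/(8·4.6³·18) = 1.3892 N/mm
N_t = 19; L_s = 0.7·19 = 13.3 mm; δ_solid = L₀ − L_s = 24.7 − 13.3 = 11.4 mm
δ = F/k = 21.1/1.3892 = 15.188 mm
δ ≥ δ_solid → spring goes solid

YES, δ = 15.2 mm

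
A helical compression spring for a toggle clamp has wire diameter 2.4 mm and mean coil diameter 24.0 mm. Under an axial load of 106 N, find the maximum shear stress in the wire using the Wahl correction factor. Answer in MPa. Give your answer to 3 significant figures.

Spring index C = D/d = 24.0/2.4 = 10.0000
K_W = (4C−1)/(4C−4) + 0.615/C = 39.000/36.000 + 0.0615 = 1.1448
τ₀ = 8FD/(πd³) = 8·106·24.0/(π·2.4³) = 20352/43.429 = 468.62 MPa
τ_max = K·τ₀ = 1.1448 × 468.62 = 536.5 MPa

536 MPa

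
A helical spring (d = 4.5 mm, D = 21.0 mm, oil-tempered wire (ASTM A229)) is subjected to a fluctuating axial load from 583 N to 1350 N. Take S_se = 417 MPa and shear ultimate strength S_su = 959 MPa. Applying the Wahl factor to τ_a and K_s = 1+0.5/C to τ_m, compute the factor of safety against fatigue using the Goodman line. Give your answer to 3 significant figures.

0.727

C = D/d = 21.0/4.5 = 4.6667; K_W = (4C−1)/(4C−4)+0.615/C = 1.3363; K_s = 1+0.5/C = 1.1071
F_a = (F_max−F_min)/2 = 383.5 N; F_m = (F_max+F_min)/2 = 966.5 N
τ_a = K_W·8F_aD/(πd³) = 1.3363 × 225.05 = 300.75 MPa
τ_m = K_s·8F_mD/(πd³) = 1.1071 × 567.18 = 627.95 MPa
Goodman: 1/n_f = τ_a/S_se + τ_m/S_su = 300.75/417 + 627.95/959 = 0.72122 + 0.65480 = 1.376
n_f = 1/1.376 = 0.7267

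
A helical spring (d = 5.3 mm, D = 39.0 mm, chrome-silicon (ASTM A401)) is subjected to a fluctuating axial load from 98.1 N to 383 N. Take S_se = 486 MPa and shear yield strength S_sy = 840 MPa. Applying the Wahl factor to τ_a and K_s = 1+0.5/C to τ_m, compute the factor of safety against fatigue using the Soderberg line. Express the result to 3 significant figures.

C = D/d = 39.0/5.3 = 7.3585; K_W = (4C−1)/(4C−4)+0.615/C = 1.2015; K_s = 1+0.5/C = 1.0679
F_a = (F_max−F_min)/2 = 142.45 N; F_m = (F_max+F_min)/2 = 240.55 N
τ_a = K_W·8F_aD/(πd³) = 1.2015 × 95.025 = 114.18 MPa
τ_m = K_s·8F_mD/(πd³) = 1.0679 × 160.47 = 171.37 MPa
Soderberg: 1/n_f = τ_a/S_se + τ_m/S_sy = 114.18/486 + 171.37/840 = 0.23493 + 0.20401 = 0.43894
n_f = 1/0.43894 = 2.278

2.28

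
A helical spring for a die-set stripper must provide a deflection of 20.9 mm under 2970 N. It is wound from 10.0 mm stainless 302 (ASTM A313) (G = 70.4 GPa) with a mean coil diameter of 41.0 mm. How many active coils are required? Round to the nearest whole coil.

9

Required rate k = F/δ = 2970/20.9 = 142.11 N/mm
N_a = Gd⁴/(8D³k) = (70.4×10³ × 10.0⁴)/(8 × 41.0³ × 142.11)
    = 7.04e+08 / 7.83523e+07 = 8.985 → 9 coils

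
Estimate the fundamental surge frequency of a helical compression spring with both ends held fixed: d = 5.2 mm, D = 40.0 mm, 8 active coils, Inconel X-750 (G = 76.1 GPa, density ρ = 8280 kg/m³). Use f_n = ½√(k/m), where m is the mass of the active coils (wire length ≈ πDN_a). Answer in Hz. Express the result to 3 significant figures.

k = Gd⁴/(8D³N_a) = (76.1×10³)(5.2⁴)/(8·40.0³·8) = 13.584 N/mm = 13584 N/m
Wire length L = πDN_a = π·40.0·8 = 1005.3 mm
m = ρ·(πd²/4)·L = 8280 × 21.237×10⁻⁶ m² × 1.0053 m = 0.17678 kg
f_n = ½√(k/m) = 0.5·√(13584/0.17678) = 0.5·√(76844) = 138.6 Hz

139 Hz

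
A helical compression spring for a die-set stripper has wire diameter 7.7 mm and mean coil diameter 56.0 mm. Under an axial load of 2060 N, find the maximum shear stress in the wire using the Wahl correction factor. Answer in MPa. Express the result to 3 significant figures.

775 MPa

Spring index C = D/d = 56.0/7.7 = 7.2727
K_W = (4C−1)/(4C−4) + 0.615/C = 28.091/25.091 + 0.0846 = 1.2041
τ₀ = 8FD/(πd³) = 8·2060·56.0/(π·7.7³) = 922880/1434.2 = 643.46 MPa
τ_max = K·τ₀ = 1.2041 × 643.46 = 774.81 MPa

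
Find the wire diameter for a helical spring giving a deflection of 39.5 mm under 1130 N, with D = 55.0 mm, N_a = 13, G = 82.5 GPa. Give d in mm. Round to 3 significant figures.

8.80 mm

Required rate k = F/δ = 1130/39.5 = 28.608 N/mm
d = (8D³N_a·k / G)^(1/4) = (8·55.0³·13·28.608 / (82.5×10³))^0.25
  = (6000)^0.25 = 8.8011 mm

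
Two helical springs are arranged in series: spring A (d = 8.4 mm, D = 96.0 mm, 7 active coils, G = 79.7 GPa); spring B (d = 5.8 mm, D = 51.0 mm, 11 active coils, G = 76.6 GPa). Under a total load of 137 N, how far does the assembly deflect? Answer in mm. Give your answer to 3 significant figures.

k_A = Gd⁴/(8D³N_a) = (79.7×10³)(8.4⁴)/(8·96.0³·7) = 8.0089 N/mm
k_B = Gd⁴/(8D³N_a) = (76.6×10³)(5.8⁴)/(8·51.0³·11) = 7.4259 N/mm
Series: 1/k_eq = 1/8.0089 + 1/7.4259 = 0.25953; k_eq = 3.8532 N/mm
δ = F/k_eq = 137/3.8532 = 35.555 mm

35.6 mm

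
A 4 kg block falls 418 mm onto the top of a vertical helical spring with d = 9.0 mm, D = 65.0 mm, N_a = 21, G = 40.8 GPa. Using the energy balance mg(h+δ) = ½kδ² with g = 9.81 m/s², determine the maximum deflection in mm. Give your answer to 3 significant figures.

k = Gd⁴/(8D³N_a) = (40.8×10³)(9.0⁴)/(8·65.0³·21) = 5.802 N/mm
W = mg = 4 × 9.81 = 39.24 N
½kδ² − Wδ − Wh = 0 → δ = (W + √(W² + 2kWh))/k
δ = (39.24 + √(1539.8 + 190334))/5.802 = (39.24 + 438.03)/5.802 = 82.26 mm

82.3 mm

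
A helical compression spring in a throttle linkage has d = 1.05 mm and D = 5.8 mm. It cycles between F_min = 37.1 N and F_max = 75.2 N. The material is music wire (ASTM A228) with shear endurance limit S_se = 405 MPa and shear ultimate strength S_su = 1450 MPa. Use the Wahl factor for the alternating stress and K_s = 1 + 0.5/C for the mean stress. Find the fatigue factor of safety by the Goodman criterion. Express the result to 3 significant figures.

C = D/d = 5.8/1.05 = 5.5238; K_W = (4C−1)/(4C−4)+0.615/C = 1.2771; K_s = 1+0.5/C = 1.0905
F_a = (F_max−F_min)/2 = 19.05 N; F_m = (F_max+F_min)/2 = 56.15 N
τ_a = K_W·8F_aD/(πd³) = 1.2771 × 243.05 = 310.41 MPa
τ_m = K_s·8F_mD/(πd³) = 1.0905 × 716.39 = 781.24 MPa
Goodman: 1/n_f = τ_a/S_se + τ_m/S_su = 310.41/405 + 781.24/1450 = 0.76643 + 0.53878 = 1.3052
n_f = 1/1.3052 = 0.7662

0.766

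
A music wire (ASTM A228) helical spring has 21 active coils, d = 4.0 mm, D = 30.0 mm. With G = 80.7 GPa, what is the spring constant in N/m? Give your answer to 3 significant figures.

k = Gd⁴/(8D³N_a) = (80.7×10³ × 4.0⁴) / (8 × 30.0³ × 21)
  = 2.06592e+07 / 4.536e+06 = 4.5545 N/mm = 4554.5 N/m

4550 N/m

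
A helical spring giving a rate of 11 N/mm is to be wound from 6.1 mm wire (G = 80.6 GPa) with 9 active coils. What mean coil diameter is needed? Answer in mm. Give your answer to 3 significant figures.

D = (Gd⁴/(8N_a·k))^(1/3) = (80.6×10³·6.1⁴/(8·9·11))^(1/3)
  = (140906)^(1/3) = 52.0367 mm

52.0 mm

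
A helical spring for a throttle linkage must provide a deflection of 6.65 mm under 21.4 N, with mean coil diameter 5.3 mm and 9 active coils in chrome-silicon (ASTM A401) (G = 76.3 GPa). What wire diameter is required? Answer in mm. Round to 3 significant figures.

0.820 mm

Required rate k = F/δ = 21.4/6.65 = 3.218 N/mm
d = (8D³N_a·k / G)^(1/4) = (8·5.3³·9·3.218 / (76.3×10³))^0.25
  = (0.45209)^0.25 = 0.8200 mm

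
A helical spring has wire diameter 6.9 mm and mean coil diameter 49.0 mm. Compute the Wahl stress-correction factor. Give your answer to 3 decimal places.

C = D/d = 49.0/6.9 = 7.1014
K_W = (4C−1)/(4C−4) + 0.615/C = 27.406/24.406 + 0.0866 = 1.2095

1.210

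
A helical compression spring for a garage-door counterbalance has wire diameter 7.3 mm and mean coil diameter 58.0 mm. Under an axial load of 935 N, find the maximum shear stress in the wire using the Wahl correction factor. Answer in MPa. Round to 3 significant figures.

421 MPa

Spring index C = D/d = 58.0/7.3 = 7.9452
K_W = (4C−1)/(4C−4) + 0.615/C = 30.781/27.781 + 0.0774 = 1.1854
τ₀ = 8FD/(πd³) = 8·935·58.0/(π·7.3³) = 433840/1222.1 = 354.99 MPa
τ_max = K·τ₀ = 1.1854 × 354.99 = 420.8 MPa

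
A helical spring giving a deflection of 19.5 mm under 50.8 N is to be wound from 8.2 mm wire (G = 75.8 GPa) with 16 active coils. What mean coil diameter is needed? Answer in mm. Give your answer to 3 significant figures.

Required rate k = F/δ = 50.8/19.5 = 2.6051 N/mm
D = (Gd⁴/(8N_a·k))^(1/3) = (75.8×10³·8.2⁴/(8·16·2.6051))^(1/3)
  = (1.02775e+06)^(1/3) = 100.9164 mm

101 mm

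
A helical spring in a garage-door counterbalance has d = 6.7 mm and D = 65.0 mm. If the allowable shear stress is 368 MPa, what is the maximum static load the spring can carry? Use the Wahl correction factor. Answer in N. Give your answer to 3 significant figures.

582 N

C = D/d = 65.0/6.7 = 9.7015
K_W = (4C−1)/(4C−4) + 0.615/C = 37.806/34.806 + 0.0634 = 1.1496
τ_max = K·8FD/(πd³) → F_max = τ_allow·πd³/(8DK)
F_max = 368·π·6.7³/(8·65.0·1.1496) = 3.4771e+05/597.78 = 581.67 N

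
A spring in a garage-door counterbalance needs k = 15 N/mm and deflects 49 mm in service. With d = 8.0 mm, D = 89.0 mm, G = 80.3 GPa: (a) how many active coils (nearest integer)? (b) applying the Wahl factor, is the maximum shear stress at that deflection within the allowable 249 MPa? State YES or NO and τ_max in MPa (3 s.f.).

(a) 4 coils; (b) NO, τ_max = 357 MPa

N_a = Gd⁴/(8D³k) = (80.3×10³)(8.0⁴)/(8·89.0³·15) = 3.888 → N_a = 4
Actual rate k = Gd⁴/(8D³·4) = 14.58 N/mm
Working load F = kδ = 14.58·49 = 714.42 N
C = 89.0/8.0 = 11.1250; K_W = (4C−1)/(4C−4)+0.615/C = 1.1294
τ_max = K_W·8FD/(πd³) = 1.1294·316.24 = 357.14 MPa
τ_max > 249 MPa → exceeds allowable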